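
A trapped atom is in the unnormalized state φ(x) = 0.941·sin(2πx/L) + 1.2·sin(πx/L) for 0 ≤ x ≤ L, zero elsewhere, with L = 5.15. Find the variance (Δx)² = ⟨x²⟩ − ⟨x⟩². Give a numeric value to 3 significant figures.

0.439

Compute ⟨x⟩ and ⟨x²⟩ separately, then (Δx)² = ⟨x²⟩ − ⟨x⟩².
On 0 ≤ x ≤ L (j ≠ l): ∫sin²(jπx/L) dx = L/2, ∫sin(jπx/L)·sin(lπx/L) dx = 0; diagonal moments ∫x·sin²(jπx/L) dx = L²/4, ∫x²·sin²(jπx/L) dx = L³·(1/6 − 1/(4j²π²)); cross terms ∫x·sin(jπx/L)·sin(lπx/L) dx = 0 for j + l even and −4jlL²/(π²(j² − l²)²) for j + l odd, ∫x²·sin(jπx/L)·sin(lπx/L) dx = (−1)^(j+l)·4jlL³/(π²(j² − l²)²); higher powers the same way via product-to-sum and parts.
Normalization: ∫|φ|² dx = 5.9881.
⟨x⟩ = 1.6741 and ⟨x²⟩ = 3.2413.
(Δx)² = 3.2413 − (1.6741)² = 0.43867.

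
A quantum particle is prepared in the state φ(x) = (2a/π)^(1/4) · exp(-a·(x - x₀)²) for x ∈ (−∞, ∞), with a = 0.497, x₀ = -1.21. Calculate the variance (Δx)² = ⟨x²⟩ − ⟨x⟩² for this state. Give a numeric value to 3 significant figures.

0.503

Compute ⟨x⟩ and ⟨x²⟩ separately, then (Δx)² = ⟨x²⟩ − ⟨x⟩².
Gaussian moments (u = x − x₀): ∫u^(2j)·e^(−2au²) du = (2j−1)!!/(4a)^j · √(π/(2a)), odd powers integrate to 0; here √(π/(2a)) = 1.7778.
⟨x⟩ = -1.2100 and ⟨x²⟩ = 1.9671.
(Δx)² = 1.9671 − (-1.2100)² = 0.50302.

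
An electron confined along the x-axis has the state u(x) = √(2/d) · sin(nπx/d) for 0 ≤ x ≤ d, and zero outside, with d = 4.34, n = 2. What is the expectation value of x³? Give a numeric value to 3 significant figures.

⟨x³⟩ = ∫ x³·|u|² dx (integrals over the domain).
With sin²θ = (1 − cos2θ)/2 on 0 ≤ x ≤ d: ∫sin²(nπx/d) dx = d/2, ∫x·sin²(nπx/d) dx = d²/4, ∫x²·sin²(nπx/d) dx = d³·(1/6 − 1/(4n²π²)); higher powers xᵏ the same way, integrating xᵏ·cos(2nπx/d) by parts.
⟨x³⟩ = 18.884.

18.9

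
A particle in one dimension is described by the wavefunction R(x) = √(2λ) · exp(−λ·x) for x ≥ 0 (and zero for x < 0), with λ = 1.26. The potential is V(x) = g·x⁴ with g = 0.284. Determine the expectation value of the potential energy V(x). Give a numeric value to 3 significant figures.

⟨V⟩ = ∫ V(x)·|R|² dx.
Every integrand reduces to terms xʲ·e^(−2λx) on [0, ∞); use ∫₀^∞ xʲ·e^(−2λx) dx = j!/(2λ)^(j+1).
⟨V⟩ = 0.16902.

0.169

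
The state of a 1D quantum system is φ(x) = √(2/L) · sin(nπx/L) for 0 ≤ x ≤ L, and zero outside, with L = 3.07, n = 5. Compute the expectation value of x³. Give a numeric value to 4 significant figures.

⟨x³⟩ = ∫ x³·|φ|² dx (integrals over the domain).
With sin²θ = (1 − cos2θ)/2 on 0 ≤ x ≤ L: ∫sin²(nπx/L) dx = L/2, ∫x·sin²(nπx/L) dx = L²/4, ∫x²·sin²(nπx/L) dx = L³·(1/6 − 1/(4n²π²)); higher powers xᵏ the same way, integrating xᵏ·cos(2nπx/L) by parts.
⟨x³⟩ = 7.1457.

7.146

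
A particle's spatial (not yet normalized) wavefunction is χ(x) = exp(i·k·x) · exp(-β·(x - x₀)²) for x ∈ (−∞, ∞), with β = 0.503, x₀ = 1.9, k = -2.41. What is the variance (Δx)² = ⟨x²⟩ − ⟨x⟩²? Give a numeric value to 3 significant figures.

0.497

Compute ⟨x⟩ and ⟨x²⟩ separately, then (Δx)² = ⟨x²⟩ − ⟨x⟩².
Gaussian moments (u = x − x₀): ∫u^(2j)·e^(−2βu²) du = (2j−1)!!/(4β)^j · √(π/(2β)), odd powers integrate to 0; here √(π/(2β)) = 1.7672.
Normalization: ∫|χ|² dx = 1.7672.
⟨x⟩ = 1.9000 and ⟨x²⟩ = 4.1070.
(Δx)² = 4.1070 − (1.9000)² = 0.49702.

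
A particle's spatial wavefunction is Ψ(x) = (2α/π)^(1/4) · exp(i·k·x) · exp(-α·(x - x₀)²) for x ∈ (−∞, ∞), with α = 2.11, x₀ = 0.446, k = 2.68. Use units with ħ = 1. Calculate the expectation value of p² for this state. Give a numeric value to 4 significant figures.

p² Ψ = −ħ² d²Ψ/dx²; ⟨p²⟩ = −ħ² ∫ Ψ*·Ψ'' dx.
Gaussian moments (u = x − x₀): ∫u^(2j)·e^(−2αu²) du = (2j−1)!!/(4α)^j · √(π/(2α)), odd powers integrate to 0; here √(π/(2α)) = 0.86282. Derivatives: Ψ′ = (ik − 2αu)·Ψ, Ψ″ = ((ik − 2αu)² − 2α)·Ψ; the odd-in-u pieces drop out.
⟨p²⟩ = 9.2924.

9.292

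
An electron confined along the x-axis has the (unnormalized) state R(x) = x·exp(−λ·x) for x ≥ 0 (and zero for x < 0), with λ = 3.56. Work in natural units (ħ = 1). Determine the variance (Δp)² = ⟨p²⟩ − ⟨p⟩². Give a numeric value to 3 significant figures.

12.7

Compute ⟨p⟩ and ⟨p²⟩ separately; (Δp)² = ⟨p²⟩ − ⟨p⟩².
Differentiate x·exp(−λ·x) with the product rule; every integrand then reduces to terms xʲ·e^(−2λx) on [0, ∞), with ∫₀^∞ xʲ·e^(−2λx) dx = j!/(2λ)^(j+1).
Normalization: ∫|R|² dx = 0.0055410.
⟨p⟩ = 0.0000 and ⟨p²⟩ = 12.674.
(Δp)² = 12.674 − (0.0000)² = 12.674.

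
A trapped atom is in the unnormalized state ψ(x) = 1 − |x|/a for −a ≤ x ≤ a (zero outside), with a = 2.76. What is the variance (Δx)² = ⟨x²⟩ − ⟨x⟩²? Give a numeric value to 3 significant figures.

0.762

Compute ⟨x⟩ and ⟨x²⟩ separately, then (Δx)² = ⟨x²⟩ − ⟨x⟩².
ψ is even, so ∫ over [−a, a] = 2∫₀ᵃ with ψ = 1 − x/a there: ∫₀ᵃ (1 − x/a)² dx = a/3, ∫₀ᵃ x²(1 − x/a)² dx = a³/30, ∫₀ᵃ x⁴(1 − x/a)² dx = a⁵/105.
Normalization: ∫|ψ|² dx = 1.8400.
⟨x⟩ = 0.0000 and ⟨x²⟩ = 0.76176.
(Δx)² = 0.76176 − (0.0000)² = 0.76176.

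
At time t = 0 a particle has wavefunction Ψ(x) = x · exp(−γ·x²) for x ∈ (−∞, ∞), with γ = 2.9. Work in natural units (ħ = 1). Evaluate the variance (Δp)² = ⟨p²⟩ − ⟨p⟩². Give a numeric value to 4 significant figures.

8.700

Compute ⟨p⟩ and ⟨p²⟩ separately; (Δp)² = ⟨p²⟩ − ⟨p⟩².
Expand each integrand as polynomial × e^(−2γx²) and use ∫x^(2j)·e^(−2γx²) dx = (2j−1)!!/(4γ)^j · √(π/(2γ)), odd powers → 0; here √(π/(2γ)) = 0.73597. Differentiate with the product rule, d/dx e^(−γx²) = −2γx·e^(−γx²).
Normalization: ∫|Ψ|² dx = 0.063446.
⟨p⟩ = 0.0000 and ⟨p²⟩ = 8.7000.
(Δp)² = 8.7000 − (0.0000)² = 8.7000.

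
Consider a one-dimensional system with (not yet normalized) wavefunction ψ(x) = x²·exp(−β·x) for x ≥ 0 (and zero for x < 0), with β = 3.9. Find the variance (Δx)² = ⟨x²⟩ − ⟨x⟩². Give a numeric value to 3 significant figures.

Compute ⟨x⟩ and ⟨x²⟩ separately, then (Δx)² = ⟨x²⟩ − ⟨x⟩².
Every integrand reduces to terms xʲ·e^(−2βx) on [0, ∞); use ∫₀^∞ xʲ·e^(−2βx) dx = j!/(2β)^(j+1).
Normalization: ∫|ψ|² dx = 0.00083126.
⟨x⟩ = 0.64103 and ⟨x²⟩ = 0.49310.
(Δx)² = 0.49310 − (0.64103)² = 0.082183.

0.0822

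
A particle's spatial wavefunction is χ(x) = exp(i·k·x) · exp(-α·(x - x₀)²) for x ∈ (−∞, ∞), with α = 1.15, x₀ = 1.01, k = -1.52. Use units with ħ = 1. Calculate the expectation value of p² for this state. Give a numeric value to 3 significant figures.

p² χ = −ħ² d²χ/dx²; ⟨p²⟩ = −ħ² ∫ χ*·χ'' dx / ∫|χ|² dx.
Gaussian moments (u = x − x₀): ∫u^(2j)·e^(−2αu²) du = (2j−1)!!/(4α)^j · √(π/(2α)), odd powers integrate to 0; here √(π/(2α)) = 1.1687. Derivatives: χ′ = (ik − 2αu)·χ, χ″ = ((ik − 2αu)² − 2α)·χ; the odd-in-u pieces drop out.
State is unnormalized: ∫|χ|² dx = 1.1687, and ∫χ*·(−ħ² χ'') dx = 4.0442, so ⟨p²⟩ = 4.0442 / 1.1687.
⟨p²⟩ = 3.4604.

3.46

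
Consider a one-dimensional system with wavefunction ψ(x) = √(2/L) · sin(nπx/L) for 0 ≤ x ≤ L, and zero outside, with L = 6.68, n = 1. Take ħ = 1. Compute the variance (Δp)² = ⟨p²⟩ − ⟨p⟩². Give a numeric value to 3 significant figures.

0.221

Compute ⟨p⟩ and ⟨p²⟩ separately; (Δp)² = ⟨p²⟩ − ⟨p⟩².
d/dx sin(nπx/L) = (nπ/L)·cos(nπx/L) and d²/dx² sin(nπx/L) = −(nπ/L)²·sin(nπx/L); on 0 ≤ x ≤ L, ∫sin²(nπx/L) dx = L/2 and ∫sin(nπx/L)·cos(nπx/L) dx = 0.
⟨p⟩ = 0.0000 and ⟨p²⟩ = 0.22118.
(Δp)² = 0.22118 − (0.0000)² = 0.22118.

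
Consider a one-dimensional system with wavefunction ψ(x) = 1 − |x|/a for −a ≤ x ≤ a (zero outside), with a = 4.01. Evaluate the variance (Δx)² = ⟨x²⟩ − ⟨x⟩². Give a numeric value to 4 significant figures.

1.608

Compute ⟨x⟩ and ⟨x²⟩ separately, then (Δx)² = ⟨x²⟩ − ⟨x⟩².
ψ is even, so ∫ over [−a, a] = 2∫₀ᵃ with ψ = 1 − x/a there: ∫₀ᵃ (1 − x/a)² dx = a/3, ∫₀ᵃ x²(1 − x/a)² dx = a³/30, ∫₀ᵃ x⁴(1 − x/a)² dx = a⁵/105.
Normalization: ∫|ψ|² dx = 2.6733.
⟨x⟩ = 0.0000 and ⟨x²⟩ = 1.6080.
(Δx)² = 1.6080 − (0.0000)² = 1.6080.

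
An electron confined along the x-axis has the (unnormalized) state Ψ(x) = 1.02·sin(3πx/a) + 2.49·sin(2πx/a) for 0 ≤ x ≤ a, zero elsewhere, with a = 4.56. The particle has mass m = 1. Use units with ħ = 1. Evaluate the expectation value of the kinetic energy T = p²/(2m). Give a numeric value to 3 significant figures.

T = −(ħ²/2m) d²/dx², so ⟨T⟩ = −(ħ²/2m) ∫ Ψ*·Ψ'' dx / ∫|Ψ|² dx; with m = 1.
d²/dx² sin(jπx/a) = −(jπ/a)²·sin(jπx/a); on 0 ≤ x ≤ a, ∫sin²(jπx/a) dx = a/2 and ∫sin(jπx/a)·sin(lπx/a) dx = 0 for j ≠ l, so only diagonal terms survive in ∫|Ψ|² and ∫Ψ·Ψ″; ∫Ψ·Ψ′ dx = [Ψ²/2] between the walls = 0.
State is unnormalized: ∫|Ψ|² dx = 16.508, and ∫Ψ*·(−ħ²/2m · Ψ'') dx = 18.486, so ⟨T⟩ = 18.486 / 16.508.
⟨T⟩ = 1.1198.

1.12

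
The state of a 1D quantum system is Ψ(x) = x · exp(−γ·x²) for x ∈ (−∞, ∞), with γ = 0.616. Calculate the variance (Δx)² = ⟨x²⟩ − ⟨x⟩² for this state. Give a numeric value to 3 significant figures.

1.22

Compute ⟨x⟩ and ⟨x²⟩ separately, then (Δx)² = ⟨x²⟩ − ⟨x⟩².
Expand each integrand as polynomial × e^(−2γx²) and use ∫x^(2j)·e^(−2γx²) dx = (2j−1)!!/(4γ)^j · √(π/(2γ)), odd powers → 0; here √(π/(2γ)) = 1.5969.
Normalization: ∫|Ψ|² dx = 0.64808.
⟨x⟩ = 0.0000 and ⟨x²⟩ = 1.2175.
(Δx)² = 1.2175 − (0.0000)² = 1.2175.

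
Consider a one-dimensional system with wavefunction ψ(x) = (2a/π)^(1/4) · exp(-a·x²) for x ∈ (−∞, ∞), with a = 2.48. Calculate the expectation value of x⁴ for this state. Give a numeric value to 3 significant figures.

0.0305

⟨x⁴⟩ = ∫ x⁴·|ψ|² dx (integrals over the domain).
Gaussian moments: ∫x^(2j)·e^(−2ax²) dx = (2j−1)!!/(4a)^j · √(π/(2a)), odd powers integrate to 0; here √(π/(2a)) = 0.79586.
⟨x⁴⟩ = 0.030486.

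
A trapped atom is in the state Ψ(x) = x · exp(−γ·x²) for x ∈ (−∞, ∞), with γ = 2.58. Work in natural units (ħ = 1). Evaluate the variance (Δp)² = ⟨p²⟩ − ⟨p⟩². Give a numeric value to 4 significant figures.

Compute ⟨p⟩ and ⟨p²⟩ separately; (Δp)² = ⟨p²⟩ − ⟨p⟩².
Expand each integrand as polynomial × e^(−2γx²) and use ∫x^(2j)·e^(−2γx²) dx = (2j−1)!!/(4γ)^j · √(π/(2γ)), odd powers → 0; here √(π/(2γ)) = 0.78028. Differentiate with the product rule, d/dx e^(−γx²) = −2γx·e^(−γx²).
Normalization: ∫|Ψ|² dx = 0.075608.
⟨p⟩ = 0.0000 and ⟨p²⟩ = 7.7400.
(Δp)² = 7.7400 − (0.0000)² = 7.7400.

7.740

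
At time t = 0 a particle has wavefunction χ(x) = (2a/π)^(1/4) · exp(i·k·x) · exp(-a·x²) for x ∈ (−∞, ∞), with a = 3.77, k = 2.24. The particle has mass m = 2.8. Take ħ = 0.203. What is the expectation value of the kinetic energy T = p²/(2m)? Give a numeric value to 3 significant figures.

0.0647

T = −(ħ²/2m) d²/dx², so ⟨T⟩ = −(ħ²/2m) ∫ χ*·χ'' dx; with m = 2.8.
Gaussian moments: ∫x^(2j)·e^(−2ax²) dx = (2j−1)!!/(4a)^j · √(π/(2a)), odd powers integrate to 0; here √(π/(2a)) = 0.64549. Derivatives: χ′ = (ik − 2ax)·χ, χ″ = ((ik − 2ax)² − 2a)·χ; the odd-in-x pieces drop out.
⟨T⟩ = 0.064666.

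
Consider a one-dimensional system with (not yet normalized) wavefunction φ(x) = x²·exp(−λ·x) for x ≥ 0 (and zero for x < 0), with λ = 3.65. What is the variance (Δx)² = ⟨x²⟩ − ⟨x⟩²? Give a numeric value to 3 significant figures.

Compute ⟨x⟩ and ⟨x²⟩ separately, then (Δx)² = ⟨x²⟩ − ⟨x⟩².
Every integrand reduces to terms xʲ·e^(−2λx) on [0, ∞); use ∫₀^∞ xʲ·e^(−2λx) dx = j!/(2λ)^(j+1).
Normalization: ∫|φ|² dx = 0.0011577.
⟨x⟩ = 0.68493 and ⟨x²⟩ = 0.56296.
(Δx)² = 0.56296 − (0.68493)² = 0.093826.

0.0938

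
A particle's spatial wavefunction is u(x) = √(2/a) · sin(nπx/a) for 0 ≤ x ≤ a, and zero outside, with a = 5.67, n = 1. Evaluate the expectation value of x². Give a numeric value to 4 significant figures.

⟨x²⟩ = ∫ x²·|u|² dx (integrals over the domain).
With sin²θ = (1 − cos2θ)/2 on 0 ≤ x ≤ a: ∫sin²(nπx/a) dx = a/2, ∫x·sin²(nπx/a) dx = a²/4, ∫x²·sin²(nπx/a) dx = a³·(1/6 − 1/(4n²π²)); higher powers xᵏ the same way, integrating xᵏ·cos(2nπx/a) by parts.
⟨x²⟩ = 9.0876.

9.088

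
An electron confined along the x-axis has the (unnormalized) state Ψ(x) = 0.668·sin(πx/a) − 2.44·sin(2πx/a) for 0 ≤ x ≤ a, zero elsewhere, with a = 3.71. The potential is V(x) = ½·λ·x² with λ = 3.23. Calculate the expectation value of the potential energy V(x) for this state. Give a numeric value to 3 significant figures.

9.11

⟨V⟩ = ∫ V(x)·|Ψ|² dx / ∫|Ψ|² dx.
On 0 ≤ x ≤ a (j ≠ l): ∫sin²(jπx/a) dx = a/2, ∫sin(jπx/a)·sin(lπx/a) dx = 0; diagonal moments ∫x·sin²(jπx/a) dx = a²/4, ∫x²·sin²(jπx/a) dx = a³·(1/6 − 1/(4j²π²)); cross terms ∫x·sin(jπx/a)·sin(lπx/a) dx = 0 for j + l even and −4jla²/(π²(j² − l²)²) for j + l odd, ∫x²·sin(jπx/a)·sin(lπx/a) dx = (−1)^(j+l)·4jla³/(π²(j² − l²)²); higher powers the same way via product-to-sum and parts.
State is unnormalized: ∫|Ψ|² dx = 11.872, and ∫Ψ*·V(x)·Ψ dx = 108.14, so ⟨V⟩ = 108.14 / 11.872.
⟨V⟩ = 9.1088.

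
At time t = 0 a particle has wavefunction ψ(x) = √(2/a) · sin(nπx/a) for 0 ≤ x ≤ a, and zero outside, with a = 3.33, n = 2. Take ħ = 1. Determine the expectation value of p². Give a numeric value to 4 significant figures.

p² ψ = −ħ² d²ψ/dx²; ⟨p²⟩ = −ħ² ∫ ψ*·ψ'' dx.
d/dx sin(nπx/a) = (nπ/a)·cos(nπx/a) and d²/dx² sin(nπx/a) = −(nπ/a)²·sin(nπx/a); on 0 ≤ x ≤ a, ∫sin²(nπx/a) dx = a/2 and ∫sin(nπx/a)·cos(nπx/a) dx = 0.
⟨p²⟩ = 3.5602.

3.560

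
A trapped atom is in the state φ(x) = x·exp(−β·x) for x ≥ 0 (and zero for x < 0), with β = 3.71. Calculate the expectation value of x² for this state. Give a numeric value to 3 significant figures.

0.218

⟨x²⟩ = ∫ x²·|φ|² dx / ∫|φ|² dx (integrals over the domain).
Every integrand reduces to terms xʲ·e^(−2βx) on [0, ∞); use ∫₀^∞ xʲ·e^(−2βx) dx = j!/(2β)^(j+1).
State is unnormalized: ∫|φ|² dx = 0.0048957, and ∫φ*·x²·φ dx = 0.0010671, so ⟨x²⟩ = 0.0010671 / 0.0048957.
⟨x²⟩ = 0.21796.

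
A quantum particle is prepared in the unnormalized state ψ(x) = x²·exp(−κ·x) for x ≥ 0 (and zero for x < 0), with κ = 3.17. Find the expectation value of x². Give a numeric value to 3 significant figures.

⟨x²⟩ = ∫ x²·|ψ|² dx / ∫|ψ|² dx (integrals over the domain).
Every integrand reduces to terms xʲ·e^(−2κx) on [0, ∞); use ∫₀^∞ xʲ·e^(−2κx) dx = j!/(2κ)^(j+1).
State is unnormalized: ∫|ψ|² dx = 0.0023430, and ∫ψ*·x²·ψ dx = 0.0017487, so ⟨x²⟩ = 0.0017487 / 0.0023430.
⟨x²⟩ = 0.74635.

0.746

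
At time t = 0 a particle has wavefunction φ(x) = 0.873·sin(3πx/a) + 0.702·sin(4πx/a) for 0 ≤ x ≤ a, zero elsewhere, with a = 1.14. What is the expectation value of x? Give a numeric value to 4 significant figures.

0.3490

⟨x⟩ = ∫ x·|φ|² dx / ∫|φ|² dx (integrals over the domain).
On 0 ≤ x ≤ a (j ≠ l): ∫sin²(jπx/a) dx = a/2, ∫sin(jπx/a)·sin(lπx/a) dx = 0; diagonal moments ∫x·sin²(jπx/a) dx = a²/4, ∫x²·sin²(jπx/a) dx = a³·(1/6 − 1/(4j²π²)); cross terms ∫x·sin(jπx/a)·sin(lπx/a) dx = 0 for j + l even and −4jla²/(π²(j² − l²)²) for j + l odd, ∫x²·sin(jπx/a)·sin(lπx/a) dx = (−1)^(j+l)·4jla³/(π²(j² − l²)²); higher powers the same way via product-to-sum and parts.
State is unnormalized: ∫|φ|² dx = 0.71531, and ∫φ*·x·φ dx = 0.24963, so ⟨x⟩ = 0.24963 / 0.71531.
⟨x⟩ = 0.34898.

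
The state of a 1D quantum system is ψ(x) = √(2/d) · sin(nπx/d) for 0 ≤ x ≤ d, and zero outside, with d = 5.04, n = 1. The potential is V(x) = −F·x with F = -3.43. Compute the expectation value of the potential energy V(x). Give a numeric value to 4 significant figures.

⟨V⟩ = ∫ V(x)·|ψ|² dx.
With sin²θ = (1 − cos2θ)/2 on 0 ≤ x ≤ d: ∫sin²(nπx/d) dx = d/2, ∫x·sin²(nπx/d) dx = d²/4, ∫x²·sin²(nπx/d) dx = d³·(1/6 − 1/(4n²π²)); higher powers xᵏ the same way, integrating xᵏ·cos(2nπx/d) by parts.
⟨V⟩ = 8.6436.

8.644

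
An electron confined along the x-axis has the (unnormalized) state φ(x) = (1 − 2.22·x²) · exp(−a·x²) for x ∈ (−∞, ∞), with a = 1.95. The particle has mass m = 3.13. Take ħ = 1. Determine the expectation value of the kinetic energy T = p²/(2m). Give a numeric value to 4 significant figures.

T = −(ħ²/2m) d²/dx², so ⟨T⟩ = −(ħ²/2m) ∫ φ*·φ'' dx / ∫|φ|² dx; with m = 3.13.
Expand each integrand as polynomial × e^(−2ax²) and use ∫x^(2j)·e^(−2ax²) dx = (2j−1)!!/(4a)^j · √(π/(2a)), odd powers → 0; here √(π/(2a)) = 0.89752. Differentiate with the product rule, d/dx e^(−ax²) = −2ax·e^(−ax²).
State is unnormalized: ∫|φ|² dx = 0.60474, and ∫φ*·(−ħ²/2m · φ'') dx = 0.59725, so ⟨T⟩ = 0.59725 / 0.60474.
⟨T⟩ = 0.98763.

0.9876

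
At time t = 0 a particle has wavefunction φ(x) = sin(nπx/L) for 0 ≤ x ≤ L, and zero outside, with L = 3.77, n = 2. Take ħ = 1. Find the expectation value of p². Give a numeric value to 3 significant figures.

p² φ = −ħ² d²φ/dx²; ⟨p²⟩ = −ħ² ∫ φ*·φ'' dx / ∫|φ|² dx.
d/dx sin(nπx/L) = (nπ/L)·cos(nπx/L) and d²/dx² sin(nπx/L) = −(nπ/L)²·sin(nπx/L); on 0 ≤ x ≤ L, ∫sin²(nπx/L) dx = L/2 and ∫sin(nπx/L)·cos(nπx/L) dx = 0.
State is unnormalized: ∫|φ|² dx = 1.8850, and ∫φ*·(−ħ² φ'') dx = 5.2359, so ⟨p²⟩ = 5.2359 / 1.8850.
⟨p²⟩ = 2.7776.

2.78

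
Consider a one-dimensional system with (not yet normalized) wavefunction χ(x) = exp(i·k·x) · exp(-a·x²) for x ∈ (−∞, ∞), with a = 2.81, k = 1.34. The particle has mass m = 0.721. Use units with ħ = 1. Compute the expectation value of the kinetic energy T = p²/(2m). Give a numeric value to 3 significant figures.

T = −(ħ²/2m) d²/dx², so ⟨T⟩ = −(ħ²/2m) ∫ χ*·χ'' dx / ∫|χ|² dx; with m = 0.721.
Gaussian moments: ∫x^(2j)·e^(−2ax²) dx = (2j−1)!!/(4a)^j · √(π/(2a)), odd powers integrate to 0; here √(π/(2a)) = 0.74766. Derivatives: χ′ = (ik − 2ax)·χ, χ″ = ((ik − 2ax)² − 2a)·χ; the odd-in-x pieces drop out.
State is unnormalized: ∫|χ|² dx = 0.74766, and ∫χ*·(−ħ²/2m · χ'') dx = 2.3880, so ⟨T⟩ = 2.3880 / 0.74766.
⟨T⟩ = 3.1939.

3.19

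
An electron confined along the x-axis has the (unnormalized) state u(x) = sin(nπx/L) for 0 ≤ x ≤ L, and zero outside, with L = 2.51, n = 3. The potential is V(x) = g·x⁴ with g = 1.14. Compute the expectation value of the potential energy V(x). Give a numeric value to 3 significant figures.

8.55

⟨V⟩ = ∫ V(x)·|u|² dx / ∫|u|² dx.
With sin²θ = (1 − cos2θ)/2 on 0 ≤ x ≤ L: ∫sin²(nπx/L) dx = L/2, ∫x·sin²(nπx/L) dx = L²/4, ∫x²·sin²(nπx/L) dx = L³·(1/6 − 1/(4n²π²)); higher powers xᵏ the same way, integrating xᵏ·cos(2nπx/L) by parts.
State is unnormalized: ∫|u|² dx = 1.2550, and ∫u*·V(x)·u dx = 10.729, so ⟨V⟩ = 10.729 / 1.2550.
⟨V⟩ = 8.5488.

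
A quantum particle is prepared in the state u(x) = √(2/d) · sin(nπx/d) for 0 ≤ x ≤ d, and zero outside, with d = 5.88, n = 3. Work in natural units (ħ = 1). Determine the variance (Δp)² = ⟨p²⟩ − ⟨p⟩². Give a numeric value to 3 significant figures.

Compute ⟨p⟩ and ⟨p²⟩ separately; (Δp)² = ⟨p²⟩ − ⟨p⟩².
d/dx sin(nπx/d) = (nπ/d)·cos(nπx/d) and d²/dx² sin(nπx/d) = −(nπ/d)²·sin(nπx/d); on 0 ≤ x ≤ d, ∫sin²(nπx/d) dx = d/2 and ∫sin(nπx/d)·cos(nπx/d) dx = 0.
⟨p⟩ = 0.0000 and ⟨p²⟩ = 2.5691.
(Δp)² = 2.5691 − (0.0000)² = 2.5691.

2.57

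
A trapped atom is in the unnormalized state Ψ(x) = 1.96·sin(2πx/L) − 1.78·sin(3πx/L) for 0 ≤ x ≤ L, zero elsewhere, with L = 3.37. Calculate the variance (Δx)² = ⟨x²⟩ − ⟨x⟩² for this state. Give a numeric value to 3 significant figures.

Compute ⟨x⟩ and ⟨x²⟩ separately, then (Δx)² = ⟨x²⟩ − ⟨x⟩².
On 0 ≤ x ≤ L (j ≠ l): ∫sin²(jπx/L) dx = L/2, ∫sin(jπx/L)·sin(lπx/L) dx = 0; diagonal moments ∫x·sin²(jπx/L) dx = L²/4, ∫x²·sin²(jπx/L) dx = L³·(1/6 − 1/(4j²π²)); cross terms ∫x·sin(jπx/L)·sin(lπx/L) dx = 0 for j + l even and −4jlL²/(π²(j² − l²)²) for j + l odd, ∫x²·sin(jπx/L)·sin(lπx/L) dx = (−1)^(j+l)·4jlL³/(π²(j² − l²)²); higher powers the same way via product-to-sum and parts.
Normalization: ∫|Ψ|² dx = 11.812.
⟨x⟩ = 2.3376 and ⟨x²⟩ = 5.8770.
(Δx)² = 5.8770 − (2.3376)² = 0.41286.

0.413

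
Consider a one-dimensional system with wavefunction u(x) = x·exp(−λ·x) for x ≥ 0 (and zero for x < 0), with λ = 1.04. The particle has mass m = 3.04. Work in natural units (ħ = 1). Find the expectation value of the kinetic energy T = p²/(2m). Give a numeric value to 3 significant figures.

0.178

T = −(ħ²/2m) d²/dx², so ⟨T⟩ = −(ħ²/2m) ∫ u*·u'' dx / ∫|u|² dx; with m = 3.04.
Differentiate x·exp(−λ·x) with the product rule; every integrand then reduces to terms xʲ·e^(−2λx) on [0, ∞), with ∫₀^∞ xʲ·e^(−2λx) dx = j!/(2λ)^(j+1).
State is unnormalized: ∫|u|² dx = 0.22225, and ∫u*·(−ħ²/2m · u'') dx = 0.039537, so ⟨T⟩ = 0.039537 / 0.22225.
⟨T⟩ = 0.17789.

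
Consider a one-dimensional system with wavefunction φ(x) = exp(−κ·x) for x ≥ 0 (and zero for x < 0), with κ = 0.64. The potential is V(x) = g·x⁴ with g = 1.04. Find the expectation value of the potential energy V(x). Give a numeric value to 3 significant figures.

9.30

⟨V⟩ = ∫ V(x)·|φ|² dx / ∫|φ|² dx.
Every integrand reduces to terms xʲ·e^(−2κx) on [0, ∞); use ∫₀^∞ xʲ·e^(−2κx) dx = j!/(2κ)^(j+1).
State is unnormalized: ∫|φ|² dx = 0.78125, and ∫φ*·V(x)·φ dx = 7.2643, so ⟨V⟩ = 7.2643 / 0.78125.
⟨V⟩ = 9.2983.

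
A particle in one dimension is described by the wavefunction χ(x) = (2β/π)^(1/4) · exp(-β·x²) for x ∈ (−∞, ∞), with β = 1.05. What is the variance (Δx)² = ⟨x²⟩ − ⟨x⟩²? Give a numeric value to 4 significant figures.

Compute ⟨x⟩ and ⟨x²⟩ separately, then (Δx)² = ⟨x²⟩ − ⟨x⟩².
Gaussian moments: ∫x^(2j)·e^(−2βx²) dx = (2j−1)!!/(4β)^j · √(π/(2β)), odd powers integrate to 0; here √(π/(2β)) = 1.2231.
⟨x⟩ = 0.0000 and ⟨x²⟩ = 0.23810.
(Δx)² = 0.23810 − (0.0000)² = 0.23810.

0.2381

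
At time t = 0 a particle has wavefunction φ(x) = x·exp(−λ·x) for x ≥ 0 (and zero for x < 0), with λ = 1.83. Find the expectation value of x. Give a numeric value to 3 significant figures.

⟨x⟩ = ∫ x·|φ|² dx / ∫|φ|² dx (integrals over the domain).
Every integrand reduces to terms xʲ·e^(−2λx) on [0, ∞); use ∫₀^∞ xʲ·e^(−2λx) dx = j!/(2λ)^(j+1).
State is unnormalized: ∫|φ|² dx = 0.040793, and ∫φ*·x·φ dx = 0.033437, so ⟨x⟩ = 0.033437 / 0.040793.
⟨x⟩ = 0.81967.

0.820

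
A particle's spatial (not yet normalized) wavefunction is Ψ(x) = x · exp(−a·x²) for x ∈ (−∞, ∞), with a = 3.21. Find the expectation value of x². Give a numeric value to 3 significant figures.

⟨x²⟩ = ∫ x²·|Ψ|² dx / ∫|Ψ|² dx (integrals over the domain).
Expand each integrand as polynomial × e^(−2ax²) and use ∫x^(2j)·e^(−2ax²) dx = (2j−1)!!/(4a)^j · √(π/(2a)), odd powers → 0; here √(π/(2a)) = 0.69953.
State is unnormalized: ∫|Ψ|² dx = 0.054481, and ∫Ψ*·x²·Ψ dx = 0.012729, so ⟨x²⟩ = 0.012729 / 0.054481.
⟨x²⟩ = 0.23364.

0.234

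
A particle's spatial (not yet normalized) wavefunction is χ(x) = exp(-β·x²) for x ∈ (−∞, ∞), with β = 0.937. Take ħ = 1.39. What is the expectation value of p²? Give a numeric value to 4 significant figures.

p² χ = −ħ² d²χ/dx²; ⟨p²⟩ = −ħ² ∫ χ*·χ'' dx / ∫|χ|² dx.
Gaussian moments: ∫x^(2j)·e^(−2βx²) dx = (2j−1)!!/(4β)^j · √(π/(2β)), odd powers integrate to 0; here √(π/(2β)) = 1.2948. Derivatives: d/dx e^(−βx²) = −2βx·e^(−βx²), d²/dx² e^(−βx²) = (4β²x² − 2β)·e^(−βx²).
State is unnormalized: ∫|χ|² dx = 1.2948, and ∫χ*·(−ħ² χ'') dx = 2.3440, so ⟨p²⟩ = 2.3440 / 1.2948.
⟨p²⟩ = 1.8104.

1.810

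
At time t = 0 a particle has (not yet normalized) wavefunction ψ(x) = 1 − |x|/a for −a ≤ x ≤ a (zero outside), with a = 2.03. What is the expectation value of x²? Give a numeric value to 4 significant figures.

0.4121

⟨x²⟩ = ∫ x²·|ψ|² dx / ∫|ψ|² dx (integrals over the domain).
ψ is even, so ∫ over [−a, a] = 2∫₀ᵃ with ψ = 1 − x/a there: ∫₀ᵃ (1 − x/a)² dx = a/3, ∫₀ᵃ x²(1 − x/a)² dx = a³/30, ∫₀ᵃ x⁴(1 − x/a)² dx = a⁵/105.
State is unnormalized: ∫|ψ|² dx = 1.3533, and ∫ψ*·x²·ψ dx = 0.55770, so ⟨x²⟩ = 0.55770 / 1.3533.
⟨x²⟩ = 0.41209.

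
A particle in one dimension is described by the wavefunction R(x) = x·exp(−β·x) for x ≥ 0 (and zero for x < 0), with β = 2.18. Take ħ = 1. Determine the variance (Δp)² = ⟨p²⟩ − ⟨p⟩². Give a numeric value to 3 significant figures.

Compute ⟨p⟩ and ⟨p²⟩ separately; (Δp)² = ⟨p²⟩ − ⟨p⟩².
Differentiate x·exp(−β·x) with the product rule; every integrand then reduces to terms xʲ·e^(−2βx) on [0, ∞), with ∫₀^∞ xʲ·e^(−2βx) dx = j!/(2β)^(j+1).
Normalization: ∫|R|² dx = 0.024131.
⟨p⟩ = 0.0000 and ⟨p²⟩ = 4.7524.
(Δp)² = 4.7524 − (0.0000)² = 4.7524.

4.75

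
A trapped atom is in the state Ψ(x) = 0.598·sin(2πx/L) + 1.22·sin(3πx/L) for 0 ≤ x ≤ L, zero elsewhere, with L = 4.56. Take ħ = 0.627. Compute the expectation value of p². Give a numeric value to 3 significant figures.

p² Ψ = −ħ² d²Ψ/dx²; ⟨p²⟩ = −ħ² ∫ Ψ*·Ψ'' dx / ∫|Ψ|² dx.
d²/dx² sin(jπx/L) = −(jπ/L)²·sin(jπx/L); on 0 ≤ x ≤ L, ∫sin²(jπx/L) dx = L/2 and ∫sin(jπx/L)·sin(lπx/L) dx = 0 for j ≠ l, so only diagonal terms survive in ∫|Ψ|² and ∫Ψ·Ψ″; ∫Ψ·Ψ′ dx = [Ψ²/2] between the walls = 0.
State is unnormalized: ∫|Ψ|² dx = 4.2089, and ∫Ψ*·(−ħ² Ψ'') dx = 6.3076, so ⟨p²⟩ = 6.3076 / 4.2089.
⟨p²⟩ = 1.4986.

1.50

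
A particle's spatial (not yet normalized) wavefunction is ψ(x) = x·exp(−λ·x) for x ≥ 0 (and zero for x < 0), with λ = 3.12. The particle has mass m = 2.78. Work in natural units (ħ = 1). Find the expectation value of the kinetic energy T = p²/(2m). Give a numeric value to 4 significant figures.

T = −(ħ²/2m) d²/dx², so ⟨T⟩ = −(ħ²/2m) ∫ ψ*·ψ'' dx / ∫|ψ|² dx; with m = 2.78.
Differentiate x·exp(−λ·x) with the product rule; every integrand then reduces to terms xʲ·e^(−2λx) on [0, ∞), with ∫₀^∞ xʲ·e^(−2λx) dx = j!/(2λ)^(j+1).
State is unnormalized: ∫|ψ|² dx = 0.0082314, and ∫ψ*·(−ħ²/2m · ψ'') dx = 0.014412, so ⟨T⟩ = 0.014412 / 0.0082314.
⟨T⟩ = 1.7508.

1.751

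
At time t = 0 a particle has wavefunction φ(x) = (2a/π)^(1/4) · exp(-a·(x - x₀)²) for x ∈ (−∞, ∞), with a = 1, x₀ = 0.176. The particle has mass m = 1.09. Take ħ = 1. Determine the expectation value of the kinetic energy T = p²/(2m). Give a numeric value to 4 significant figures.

T = −(ħ²/2m) d²/dx², so ⟨T⟩ = −(ħ²/2m) ∫ φ*·φ'' dx; with m = 1.09.
Gaussian moments (u = x − x₀): ∫u^(2j)·e^(−2au²) du = (2j−1)!!/(4a)^j · √(π/(2a)), odd powers integrate to 0; here √(π/(2a)) = 1.2533. Derivatives: d/dx e^(−au²) = −2au·e^(−au²), d²/dx² e^(−au²) = (4a²u² − 2a)·e^(−au²).
⟨T⟩ = 0.45872.

0.4587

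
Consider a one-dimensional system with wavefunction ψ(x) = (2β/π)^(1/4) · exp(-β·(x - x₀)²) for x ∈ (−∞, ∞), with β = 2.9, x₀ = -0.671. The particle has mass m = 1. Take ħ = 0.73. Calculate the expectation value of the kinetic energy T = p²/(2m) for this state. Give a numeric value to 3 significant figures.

0.773

T = −(ħ²/2m) d²/dx², so ⟨T⟩ = −(ħ²/2m) ∫ ψ*·ψ'' dx; with m = 1.
Gaussian moments (u = x − x₀): ∫u^(2j)·e^(−2βu²) du = (2j−1)!!/(4β)^j · √(π/(2β)), odd powers integrate to 0; here √(π/(2β)) = 0.73597. Derivatives: d/dx e^(−βu²) = −2βu·e^(−βu²), d²/dx² e^(−βu²) = (4β²u² − 2β)·e^(−βu²).
⟨T⟩ = 0.77271.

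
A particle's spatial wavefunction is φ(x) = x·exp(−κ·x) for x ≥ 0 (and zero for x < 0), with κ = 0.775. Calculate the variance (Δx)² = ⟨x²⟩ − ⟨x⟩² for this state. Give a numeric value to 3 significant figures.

1.25

Compute ⟨x⟩ and ⟨x²⟩ separately, then (Δx)² = ⟨x²⟩ − ⟨x⟩².
Every integrand reduces to terms xʲ·e^(−2κx) on [0, ∞); use ∫₀^∞ xʲ·e^(−2κx) dx = j!/(2κ)^(j+1).
Normalization: ∫|φ|² dx = 0.53707.
⟨x⟩ = 1.9355 and ⟨x²⟩ = 4.9948.
(Δx)² = 4.9948 − (1.9355)² = 1.2487.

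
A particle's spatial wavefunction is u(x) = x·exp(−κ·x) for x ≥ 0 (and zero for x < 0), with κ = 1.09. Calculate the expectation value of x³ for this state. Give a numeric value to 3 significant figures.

5.79

⟨x³⟩ = ∫ x³·|u|² dx / ∫|u|² dx (integrals over the domain).
Every integrand reduces to terms xʲ·e^(−2κx) on [0, ∞); use ∫₀^∞ xʲ·e^(−2κx) dx = j!/(2κ)^(j+1).
State is unnormalized: ∫|u|² dx = 0.19305, and ∫u*·x³·u dx = 1.1180, so ⟨x³⟩ = 1.1180 / 0.19305.
⟨x³⟩ = 5.7914.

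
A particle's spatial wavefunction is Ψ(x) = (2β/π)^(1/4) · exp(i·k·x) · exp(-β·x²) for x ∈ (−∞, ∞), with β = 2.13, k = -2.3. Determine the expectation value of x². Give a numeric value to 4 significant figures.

0.1174

⟨x²⟩ = ∫ x²·|Ψ|² dx (integrals over the domain).
Gaussian moments: ∫x^(2j)·e^(−2βx²) dx = (2j−1)!!/(4β)^j · √(π/(2β)), odd powers integrate to 0; here √(π/(2β)) = 0.85876.
⟨x²⟩ = 0.11737.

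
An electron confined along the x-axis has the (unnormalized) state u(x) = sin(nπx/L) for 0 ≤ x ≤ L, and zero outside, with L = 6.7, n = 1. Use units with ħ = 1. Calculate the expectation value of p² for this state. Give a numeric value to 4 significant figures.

p² u = −ħ² d²u/dx²; ⟨p²⟩ = −ħ² ∫ u*·u'' dx / ∫|u|² dx.
d/dx sin(nπx/L) = (nπ/L)·cos(nπx/L) and d²/dx² sin(nπx/L) = −(nπ/L)²·sin(nπx/L); on 0 ≤ x ≤ L, ∫sin²(nπx/L) dx = L/2 and ∫sin(nπx/L)·cos(nπx/L) dx = 0.
State is unnormalized: ∫|u|² dx = 3.3500, and ∫u*·(−ħ² u'') dx = 0.73654, so ⟨p²⟩ = 0.73654 / 3.3500.
⟨p²⟩ = 0.21986.

0.2199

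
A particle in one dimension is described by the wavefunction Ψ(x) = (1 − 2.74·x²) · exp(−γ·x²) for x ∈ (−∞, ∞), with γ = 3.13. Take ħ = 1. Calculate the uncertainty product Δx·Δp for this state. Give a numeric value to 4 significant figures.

0.6004

Δx = √(⟨x²⟩−⟨x⟩²), Δp = √(⟨p²⟩−⟨p⟩²).
Expand each integrand as polynomial × e^(−2γx²) and use ∫x^(2j)·e^(−2γx²) dx = (2j−1)!!/(4γ)^j · √(π/(2γ)), odd powers → 0; here √(π/(2γ)) = 0.70842. Differentiate with the product rule, d/dx e^(−γx²) = −2γx·e^(−γx²).
Normalization: ∫|Ψ|² dx = 0.50013.
⟨x⟩ = 0.0000, ⟨x²⟩ = 0.045857 ⇒ Δx = 0.21414.
⟨p⟩ = 0.0000, ⟨p²⟩ = 7.8605 ⇒ Δp = 2.8037.
Δx·Δp = 0.60038.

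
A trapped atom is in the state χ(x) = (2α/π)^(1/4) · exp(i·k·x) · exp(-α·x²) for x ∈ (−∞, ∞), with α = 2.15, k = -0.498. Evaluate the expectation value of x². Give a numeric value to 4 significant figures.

⟨x²⟩ = ∫ x²·|χ|² dx (integrals over the domain).
Gaussian moments: ∫x^(2j)·e^(−2αx²) dx = (2j−1)!!/(4α)^j · √(π/(2α)), odd powers integrate to 0; here √(π/(2α)) = 0.85475.
⟨x²⟩ = 0.11628.

0.1163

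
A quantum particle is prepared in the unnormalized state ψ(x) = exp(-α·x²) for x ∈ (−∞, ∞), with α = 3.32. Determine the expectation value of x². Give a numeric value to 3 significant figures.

0.0753

⟨x²⟩ = ∫ x²·|ψ|² dx / ∫|ψ|² dx (integrals over the domain).
Gaussian moments: ∫x^(2j)·e^(−2αx²) dx = (2j−1)!!/(4α)^j · √(π/(2α)), odd powers integrate to 0; here √(π/(2α)) = 0.68785.
State is unnormalized: ∫|ψ|² dx = 0.68785, and ∫ψ*·x²·ψ dx = 0.051796, so ⟨x²⟩ = 0.051796 / 0.68785.
⟨x²⟩ = 0.075301.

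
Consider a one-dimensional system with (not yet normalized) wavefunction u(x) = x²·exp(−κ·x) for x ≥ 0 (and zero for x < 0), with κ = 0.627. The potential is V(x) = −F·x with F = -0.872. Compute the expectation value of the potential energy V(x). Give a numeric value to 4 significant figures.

⟨V⟩ = ∫ V(x)·|u|² dx / ∫|u|² dx.
Every integrand reduces to terms xʲ·e^(−2κx) on [0, ∞); use ∫₀^∞ xʲ·e^(−2κx) dx = j!/(2κ)^(j+1).
State is unnormalized: ∫|u|² dx = 7.7397, and ∫u*·V(x)·u dx = 26.910, so ⟨V⟩ = 26.910 / 7.7397.
⟨V⟩ = 3.4769.

3.477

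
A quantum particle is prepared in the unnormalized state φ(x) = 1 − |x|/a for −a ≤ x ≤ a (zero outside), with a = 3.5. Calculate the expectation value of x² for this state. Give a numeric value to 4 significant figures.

1.225

⟨x²⟩ = ∫ x²·|φ|² dx / ∫|φ|² dx (integrals over the domain).
φ is even, so ∫ over [−a, a] = 2∫₀ᵃ with φ = 1 − x/a there: ∫₀ᵃ (1 − x/a)² dx = a/3, ∫₀ᵃ x²(1 − x/a)² dx = a³/30, ∫₀ᵃ x⁴(1 − x/a)² dx = a⁵/105.
State is unnormalized: ∫|φ|² dx = 2.3333, and ∫φ*·x²·φ dx = 2.8583, so ⟨x²⟩ = 2.8583 / 2.3333.
⟨x²⟩ = 1.2250.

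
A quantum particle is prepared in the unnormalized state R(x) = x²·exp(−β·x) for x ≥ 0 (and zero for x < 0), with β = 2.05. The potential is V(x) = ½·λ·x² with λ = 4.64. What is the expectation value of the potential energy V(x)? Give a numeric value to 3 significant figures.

⟨V⟩ = ∫ V(x)·|R|² dx / ∫|R|² dx.
Every integrand reduces to terms xʲ·e^(−2βx) on [0, ∞); use ∫₀^∞ xʲ·e^(−2βx) dx = j!/(2β)^(j+1).
State is unnormalized: ∫|R|² dx = 0.020715, and ∫R*·V(x)·R dx = 0.085770, so ⟨V⟩ = 0.085770 / 0.020715.
⟨V⟩ = 4.1404.

4.14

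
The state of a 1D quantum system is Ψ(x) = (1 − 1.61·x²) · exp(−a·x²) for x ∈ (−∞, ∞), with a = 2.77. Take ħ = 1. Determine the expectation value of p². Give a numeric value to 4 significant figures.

p² Ψ = −ħ² d²Ψ/dx²; ⟨p²⟩ = −ħ² ∫ Ψ*·Ψ'' dx / ∫|Ψ|² dx.
Expand each integrand as polynomial × e^(−2ax²) and use ∫x^(2j)·e^(−2ax²) dx = (2j−1)!!/(4a)^j · √(π/(2a)), odd powers → 0; here √(π/(2a)) = 0.75304. Differentiate with the product rule, d/dx e^(−ax²) = −2ax·e^(−ax²).
State is unnormalized: ∫|Ψ|² dx = 0.58190, and ∫Ψ*·(−ħ² Ψ'') dx = 3.0004, so ⟨p²⟩ = 3.0004 / 0.58190.
⟨p²⟩ = 5.1563.

5.156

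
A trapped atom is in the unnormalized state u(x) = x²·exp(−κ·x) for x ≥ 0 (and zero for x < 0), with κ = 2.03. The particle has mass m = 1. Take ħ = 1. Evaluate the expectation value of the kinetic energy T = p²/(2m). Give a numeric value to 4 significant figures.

0.6868

T = −(ħ²/2m) d²/dx², so ⟨T⟩ = −(ħ²/2m) ∫ u*·u'' dx / ∫|u|² dx; with m = 1.
Differentiate x²·exp(−κ·x) with the product rule; every integrand then reduces to terms xʲ·e^(−2κx) on [0, ∞), with ∫₀^∞ xʲ·e^(−2κx) dx = j!/(2κ)^(j+1).
State is unnormalized: ∫|u|² dx = 0.021756, and ∫u*·(−ħ²/2m · u'') dx = 0.014942, so ⟨T⟩ = 0.014942 / 0.021756.
⟨T⟩ = 0.68682.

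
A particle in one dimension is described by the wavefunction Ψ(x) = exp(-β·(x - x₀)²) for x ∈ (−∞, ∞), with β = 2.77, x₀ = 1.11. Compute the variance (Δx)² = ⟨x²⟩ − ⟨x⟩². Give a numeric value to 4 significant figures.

Compute ⟨x⟩ and ⟨x²⟩ separately, then (Δx)² = ⟨x²⟩ − ⟨x⟩².
Gaussian moments (u = x − x₀): ∫u^(2j)·e^(−2βu²) du = (2j−1)!!/(4β)^j · √(π/(2β)), odd powers integrate to 0; here √(π/(2β)) = 0.75304.
Normalization: ∫|Ψ|² dx = 0.75304.
⟨x⟩ = 1.1100 and ⟨x²⟩ = 1.3224.
(Δx)² = 1.3224 − (1.1100)² = 0.090253.

0.09025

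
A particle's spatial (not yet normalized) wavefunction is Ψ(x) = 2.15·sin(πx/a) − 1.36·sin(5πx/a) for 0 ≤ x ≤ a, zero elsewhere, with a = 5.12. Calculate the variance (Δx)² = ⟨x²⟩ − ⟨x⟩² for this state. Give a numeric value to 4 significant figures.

1.054

Compute ⟨x⟩ and ⟨x²⟩ separately, then (Δx)² = ⟨x²⟩ − ⟨x⟩².
On 0 ≤ x ≤ a (j ≠ l): ∫sin²(jπx/a) dx = a/2, ∫sin(jπx/a)·sin(lπx/a) dx = 0; diagonal moments ∫x·sin²(jπx/a) dx = a²/4, ∫x²·sin²(jπx/a) dx = a³·(1/6 − 1/(4j²π²)); cross terms ∫x·sin(jπx/a)·sin(lπx/a) dx = 0 for j + l even and −4jla²/(π²(j² − l²)²) for j + l odd, ∫x²·sin(jπx/a)·sin(lπx/a) dx = (−1)^(j+l)·4jla³/(π²(j² − l²)²); higher powers the same way via product-to-sum and parts.
Normalization: ∫|Ψ|² dx = 16.569.
⟨x⟩ = 2.5600 and ⟨x²⟩ = 7.6078.
(Δx)² = 7.6078 − (2.5600)² = 1.0542.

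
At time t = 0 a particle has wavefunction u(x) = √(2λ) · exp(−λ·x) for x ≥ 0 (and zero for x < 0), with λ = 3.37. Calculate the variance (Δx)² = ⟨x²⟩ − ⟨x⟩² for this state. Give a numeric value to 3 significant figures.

Compute ⟨x⟩ and ⟨x²⟩ separately, then (Δx)² = ⟨x²⟩ − ⟨x⟩².
Every integrand reduces to terms xʲ·e^(−2λx) on [0, ∞); use ∫₀^∞ xʲ·e^(−2λx) dx = j!/(2λ)^(j+1).
⟨x⟩ = 0.14837 and ⟨x²⟩ = 0.044026.
(Δx)² = 0.044026 − (0.14837)² = 0.022013.

0.0220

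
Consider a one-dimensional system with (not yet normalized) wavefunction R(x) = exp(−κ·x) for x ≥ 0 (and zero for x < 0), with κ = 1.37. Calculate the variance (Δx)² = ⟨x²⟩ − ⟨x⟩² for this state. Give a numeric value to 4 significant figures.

0.1332

Compute ⟨x⟩ and ⟨x²⟩ separately, then (Δx)² = ⟨x²⟩ − ⟨x⟩².
Every integrand reduces to terms xʲ·e^(−2κx) on [0, ∞); use ∫₀^∞ xʲ·e^(−2κx) dx = j!/(2κ)^(j+1).
Normalization: ∫|R|² dx = 0.36496.
⟨x⟩ = 0.36496 and ⟨x²⟩ = 0.26640.
(Δx)² = 0.26640 − (0.36496)² = 0.13320.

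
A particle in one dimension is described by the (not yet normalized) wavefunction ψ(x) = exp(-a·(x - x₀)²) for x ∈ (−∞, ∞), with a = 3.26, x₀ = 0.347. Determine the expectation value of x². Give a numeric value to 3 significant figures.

0.197

⟨x²⟩ = ∫ x²·|ψ|² dx / ∫|ψ|² dx (integrals over the domain).
Gaussian moments (u = x − x₀): ∫u^(2j)·e^(−2au²) du = (2j−1)!!/(4a)^j · √(π/(2a)), odd powers integrate to 0; here √(π/(2a)) = 0.69415.
State is unnormalized: ∫|ψ|² dx = 0.69415, and ∫ψ*·x²·ψ dx = 0.13681, so ⟨x²⟩ = 0.13681 / 0.69415.
⟨x²⟩ = 0.19710.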